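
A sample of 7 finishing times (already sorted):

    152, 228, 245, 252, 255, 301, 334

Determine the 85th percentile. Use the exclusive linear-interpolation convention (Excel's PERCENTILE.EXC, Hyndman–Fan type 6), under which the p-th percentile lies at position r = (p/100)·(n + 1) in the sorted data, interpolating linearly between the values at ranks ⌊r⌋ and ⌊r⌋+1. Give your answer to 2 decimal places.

n = 7.
r = (85/100)·(7 + 1) = 6.8.
Rank 6 is 301 and rank 7 is 334.
Interpolate: 301 + 0.8·(334 − 301) = 301 + 0.8·33 = 327.4.

327.40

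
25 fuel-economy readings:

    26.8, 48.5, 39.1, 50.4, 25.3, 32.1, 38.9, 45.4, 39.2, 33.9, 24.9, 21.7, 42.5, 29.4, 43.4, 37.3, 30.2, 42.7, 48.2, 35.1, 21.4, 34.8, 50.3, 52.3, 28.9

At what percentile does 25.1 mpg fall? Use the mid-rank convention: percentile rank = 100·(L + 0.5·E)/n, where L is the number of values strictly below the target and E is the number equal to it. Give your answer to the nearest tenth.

12.0

Sorted: 21.4, 21.7, 24.9, 25.3, 26.8, 28.9, 29.4, 30.2, 32.1, 33.9, 34.8, 35.1, 37.3, 38.9, 39.1, 39.2, 42.5, 42.7, 43.4, 45.4, 48.2, 48.5, 50.3, 50.4, 52.3.
Count below 25.1: L = 3; count equal: E = 0; n = 25.
Percentile rank = 100·(3 + 0.5·0)/25 = 100·3/25 = 12.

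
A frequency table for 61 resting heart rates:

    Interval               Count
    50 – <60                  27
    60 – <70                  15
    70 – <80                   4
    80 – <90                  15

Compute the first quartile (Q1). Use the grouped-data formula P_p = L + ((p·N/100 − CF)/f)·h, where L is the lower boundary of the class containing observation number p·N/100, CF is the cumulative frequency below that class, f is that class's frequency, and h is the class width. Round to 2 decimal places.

N = 61; target position k = 25/100 · 61 = 15.25.
Cumulative frequencies: 27, 42, 46, 61.
Observation 15.25 falls in the class 50 – <60.
L = 50, CF = 0, f = 27, h = 10.
P25 = 50 + ((15.25 − 0)/27)·10 = 50 + 5.64815 = 55.6481.

55.65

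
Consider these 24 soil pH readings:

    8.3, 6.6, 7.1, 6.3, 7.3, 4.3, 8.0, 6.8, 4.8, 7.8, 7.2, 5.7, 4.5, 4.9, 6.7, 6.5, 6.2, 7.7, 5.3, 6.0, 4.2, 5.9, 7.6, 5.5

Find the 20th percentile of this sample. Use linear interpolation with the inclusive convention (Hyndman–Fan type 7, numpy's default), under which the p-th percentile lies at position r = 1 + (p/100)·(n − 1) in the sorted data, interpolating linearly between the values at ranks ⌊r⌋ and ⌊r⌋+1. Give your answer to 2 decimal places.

5.14

Sorted: 4.2, 4.3, 4.5, 4.8, 4.9, 5.3, 5.5, 5.7, 5.9, 6.0, 6.2, 6.3, 6.5, 6.6, 6.7, 6.8, 7.1, 7.2, 7.3, 7.6, 7.7, 7.8, 8.0, 8.3.
n = 24.
r = 1 + (20/100)·(24 − 1) = 1 + 4.6 = 5.6.
Rank 5 is 4.9 and rank 6 is 5.3.
Interpolate: 4.9 + 0.6·(5.3 − 4.9) = 4.9 + 0.6·0.4 = 5.14.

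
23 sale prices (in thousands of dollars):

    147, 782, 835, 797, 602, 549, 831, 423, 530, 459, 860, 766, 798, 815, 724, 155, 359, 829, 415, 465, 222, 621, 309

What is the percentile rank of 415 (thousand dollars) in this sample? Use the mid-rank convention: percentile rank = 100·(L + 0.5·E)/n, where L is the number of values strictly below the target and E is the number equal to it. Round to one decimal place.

23.9

Sorted: 147, 155, 222, 309, 359, 415, 423, 459, 465, 530, 549, 602, 621, 724, 766, 782, 797, 798, 815, 829, 831, 835, 860.
Count below 415: L = 5; count equal: E = 1; n = 23.
Percentile rank = 100·(5 + 0.5·1)/23 = 100·5.5/23 = 23.91.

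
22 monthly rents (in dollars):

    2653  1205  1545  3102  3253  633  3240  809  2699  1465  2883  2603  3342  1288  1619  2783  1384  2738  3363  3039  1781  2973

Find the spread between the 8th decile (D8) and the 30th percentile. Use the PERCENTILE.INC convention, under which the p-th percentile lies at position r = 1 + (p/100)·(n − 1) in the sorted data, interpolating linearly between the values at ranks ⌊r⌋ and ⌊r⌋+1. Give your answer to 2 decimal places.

1522.20

Sorted: 633, 809, 1205, 1288, 1384, 1465, 1545, 1619, 1781, 2603, 2653, 2699, 2738, 2783, 2883, 2973, 3039, 3102, 3240, 3253, 3342, 3363.
n = 22.
P30: r = 7.3; ranks 7–8 are 1545, 1619; interpolating gives 1567.2.
P80: r = 17.8; ranks 17–18 are 3039, 3102; interpolating gives 3089.4.
Difference: 3089.4 − 1567.2 = 1522.2.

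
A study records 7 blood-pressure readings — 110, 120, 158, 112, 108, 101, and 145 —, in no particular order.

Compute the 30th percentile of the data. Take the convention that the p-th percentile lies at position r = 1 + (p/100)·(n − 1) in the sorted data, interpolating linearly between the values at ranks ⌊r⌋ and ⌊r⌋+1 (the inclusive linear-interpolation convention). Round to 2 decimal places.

Sorted: 101, 108, 110, 112, 120, 145, 158.
n = 7.
r = 1 + (30/100)·(7 − 1) = 1 + 1.8 = 2.8.
Rank 2 is 108 and rank 3 is 110.
Interpolate: 108 + 0.8·(110 − 108) = 108 + 0.8·2 = 109.6.

109.60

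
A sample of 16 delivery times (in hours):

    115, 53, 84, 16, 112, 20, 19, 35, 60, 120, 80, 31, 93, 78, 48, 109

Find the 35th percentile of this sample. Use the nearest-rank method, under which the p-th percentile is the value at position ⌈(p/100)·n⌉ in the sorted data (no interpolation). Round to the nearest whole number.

Sorted: 16, 19, 20, 31, 35, 48, 53, 60, 78, 80, 84, 93, 109, 112, 115, 120.
n = 16.
Position = ⌈35/100 · 16⌉ = ⌈5.6⌉ = 6.
The value at rank 6 is 48.

48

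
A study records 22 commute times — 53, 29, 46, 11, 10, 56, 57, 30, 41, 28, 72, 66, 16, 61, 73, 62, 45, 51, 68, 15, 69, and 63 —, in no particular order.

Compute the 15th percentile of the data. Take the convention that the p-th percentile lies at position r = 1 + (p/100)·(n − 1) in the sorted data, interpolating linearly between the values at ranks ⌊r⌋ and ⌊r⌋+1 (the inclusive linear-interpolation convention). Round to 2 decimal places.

Sorted: 10, 11, 15, 16, 28, 29, 30, 41, 45, 46, 51, 53, 56, 57, 61, 62, 63, 66, 68, 69, 72, 73.
n = 22.
r = 1 + (15/100)·(22 − 1) = 1 + 3.15 = 4.15.
Rank 4 is 16 and rank 5 is 28.
Interpolate: 16 + 0.15·(28 − 16) = 16 + 0.15·12 = 17.8.

17.80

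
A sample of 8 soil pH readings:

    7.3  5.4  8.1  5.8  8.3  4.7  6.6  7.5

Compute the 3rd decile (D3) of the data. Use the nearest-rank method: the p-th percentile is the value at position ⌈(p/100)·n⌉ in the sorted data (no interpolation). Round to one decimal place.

Sorted: 4.7, 5.4, 5.8, 6.6, 7.3, 7.5, 8.1, 8.3.
n = 8.
Position = ⌈30/100 · 8⌉ = ⌈2.4⌉ = 3.
The value at rank 3 is 5.8.

5.8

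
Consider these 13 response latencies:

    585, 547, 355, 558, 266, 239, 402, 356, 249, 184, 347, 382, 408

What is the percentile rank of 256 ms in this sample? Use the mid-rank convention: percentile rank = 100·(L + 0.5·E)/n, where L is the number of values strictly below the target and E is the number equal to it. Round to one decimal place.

Sorted: 184, 239, 249, 266, 347, 355, 356, 382, 402, 408, 547, 558, 585.
Count below 256: L = 3; count equal: E = 0; n = 13.
Percentile rank = 100·(3 + 0.5·0)/13 = 100·3/13 = 23.08.

23.1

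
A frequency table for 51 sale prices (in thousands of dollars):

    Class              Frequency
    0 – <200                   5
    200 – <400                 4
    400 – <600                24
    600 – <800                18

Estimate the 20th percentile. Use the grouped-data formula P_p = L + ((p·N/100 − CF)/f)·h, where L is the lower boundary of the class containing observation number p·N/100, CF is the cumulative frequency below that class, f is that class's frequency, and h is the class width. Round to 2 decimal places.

410.00

N = 51; target position k = 20/100 · 51 = 10.2.
Cumulative frequencies: 5, 9, 33, 51.
Observation 10.2 falls in the class 400 – <600.
L = 400, CF = 9, f = 24, h = 200.
P20 = 400 + ((10.2 − 9)/24)·200 = 400 + 10 = 410.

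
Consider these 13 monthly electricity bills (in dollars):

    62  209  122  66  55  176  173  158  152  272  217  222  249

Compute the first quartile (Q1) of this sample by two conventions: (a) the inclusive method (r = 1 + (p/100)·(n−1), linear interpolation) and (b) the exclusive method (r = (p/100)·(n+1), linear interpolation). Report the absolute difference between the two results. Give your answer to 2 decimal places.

Sorted: 55, 62, 66, 122, 152, 158, 173, 176, 209, 217, 222, 249, 272.
n = 13.
(a) r = 4 → value at rank 4 = 122.
(b) r = 3.5; between ranks 3 (66) and 4 (122): 94.
|122 − 94| = 28.

28.00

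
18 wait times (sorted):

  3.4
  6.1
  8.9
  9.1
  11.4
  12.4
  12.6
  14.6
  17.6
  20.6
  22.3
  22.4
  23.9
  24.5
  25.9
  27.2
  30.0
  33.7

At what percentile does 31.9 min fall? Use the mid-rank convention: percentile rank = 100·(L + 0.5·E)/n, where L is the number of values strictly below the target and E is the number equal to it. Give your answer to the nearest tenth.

94.4

Count below 31.9: L = 17; count equal: E = 0; n = 18.
Percentile rank = 100·(17 + 0.5·0)/18 = 100·17/18 = 94.44.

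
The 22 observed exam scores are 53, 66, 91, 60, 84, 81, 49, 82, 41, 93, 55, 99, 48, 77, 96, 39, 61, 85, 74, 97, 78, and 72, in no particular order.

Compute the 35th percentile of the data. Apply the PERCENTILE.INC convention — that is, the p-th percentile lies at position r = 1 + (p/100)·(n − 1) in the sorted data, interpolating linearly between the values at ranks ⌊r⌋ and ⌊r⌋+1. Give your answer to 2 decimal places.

Sorted: 39, 41, 48, 49, 53, 55, 60, 61, 66, 72, 74, 77, 78, 81, 82, 84, 85, 91, 93, 96, 97, 99.
n = 22.
r = 1 + (35/100)·(22 − 1) = 1 + 7.35 = 8.35.
Rank 8 is 61 and rank 9 is 66.
Interpolate: 61 + 0.35·(66 − 61) = 61 + 0.35·5 = 62.75.

62.75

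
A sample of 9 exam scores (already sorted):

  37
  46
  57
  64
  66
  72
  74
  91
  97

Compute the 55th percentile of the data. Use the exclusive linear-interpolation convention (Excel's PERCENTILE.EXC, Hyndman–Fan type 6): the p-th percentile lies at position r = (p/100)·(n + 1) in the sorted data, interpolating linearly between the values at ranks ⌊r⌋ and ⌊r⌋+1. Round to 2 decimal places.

n = 9.
r = (55/100)·(9 + 1) = 5.5.
Rank 5 is 66 and rank 6 is 72.
Interpolate: 66 + 0.5·(72 − 66) = 66 + 0.5·6 = 69.

69.00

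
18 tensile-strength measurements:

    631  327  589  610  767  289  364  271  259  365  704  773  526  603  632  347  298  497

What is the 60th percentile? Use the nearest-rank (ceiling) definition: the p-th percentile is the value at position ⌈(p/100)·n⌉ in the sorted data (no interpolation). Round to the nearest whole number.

Sorted: 259, 271, 289, 298, 327, 347, 364, 365, 497, 526, 589, 603, 610, 631, 632, 704, 767, 773.
n = 18.
Position = ⌈60/100 · 18⌉ = ⌈10.8⌉ = 11.
The value at rank 11 is 589.

589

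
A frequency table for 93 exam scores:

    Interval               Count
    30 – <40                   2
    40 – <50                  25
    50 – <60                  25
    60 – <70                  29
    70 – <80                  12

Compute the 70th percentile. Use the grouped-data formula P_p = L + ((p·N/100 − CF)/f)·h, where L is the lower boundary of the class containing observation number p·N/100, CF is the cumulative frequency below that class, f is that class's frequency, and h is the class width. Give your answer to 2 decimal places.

64.52

N = 93; target position k = 70/100 · 93 = 65.1.
Cumulative frequencies: 2, 27, 52, 81, 93.
Observation 65.1 falls in the class 60 – <70.
L = 60, CF = 52, f = 29, h = 10.
P70 = 60 + ((65.1 − 52)/29)·10 = 60 + 4.51724 = 64.5172.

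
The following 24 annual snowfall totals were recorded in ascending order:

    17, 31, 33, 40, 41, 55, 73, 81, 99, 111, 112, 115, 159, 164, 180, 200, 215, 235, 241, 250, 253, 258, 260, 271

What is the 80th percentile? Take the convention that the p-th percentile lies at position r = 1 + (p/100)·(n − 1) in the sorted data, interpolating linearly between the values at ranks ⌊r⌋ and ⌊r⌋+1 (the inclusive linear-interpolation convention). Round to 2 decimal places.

n = 24.
r = 1 + (80/100)·(24 − 1) = 1 + 18.4 = 19.4.
Rank 19 is 241 and rank 20 is 250.
Interpolate: 241 + 0.4·(250 − 241) = 241 + 0.4·9 = 244.6.

244.60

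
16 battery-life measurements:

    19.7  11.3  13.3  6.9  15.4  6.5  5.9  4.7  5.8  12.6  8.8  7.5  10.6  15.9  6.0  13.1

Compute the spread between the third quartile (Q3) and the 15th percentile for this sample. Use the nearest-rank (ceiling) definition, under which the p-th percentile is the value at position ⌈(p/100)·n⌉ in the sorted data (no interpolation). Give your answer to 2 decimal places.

7.20

Sorted: 4.7, 5.8, 5.9, 6.0, 6.5, 6.9, 7.5, 8.8, 10.6, 11.3, 12.6, 13.1, 13.3, 15.4, 15.9, 19.7.
n = 16.
P15: rank ⌈15/100·16⌉ = 3 → 5.9.
P75: rank ⌈75/100·16⌉ = 12 → 13.1.
Difference: 13.1 − 5.9 = 7.2.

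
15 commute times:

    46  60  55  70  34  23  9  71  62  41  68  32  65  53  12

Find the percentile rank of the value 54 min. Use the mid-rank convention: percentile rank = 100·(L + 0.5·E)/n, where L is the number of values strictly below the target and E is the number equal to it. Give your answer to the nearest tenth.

53.3

Sorted: 9, 12, 23, 32, 34, 41, 46, 53, 55, 60, 62, 65, 68, 70, 71.
Count below 54: L = 8; count equal: E = 0; n = 15.
Percentile rank = 100·(8 + 0.5·0)/15 = 100·8/15 = 53.33.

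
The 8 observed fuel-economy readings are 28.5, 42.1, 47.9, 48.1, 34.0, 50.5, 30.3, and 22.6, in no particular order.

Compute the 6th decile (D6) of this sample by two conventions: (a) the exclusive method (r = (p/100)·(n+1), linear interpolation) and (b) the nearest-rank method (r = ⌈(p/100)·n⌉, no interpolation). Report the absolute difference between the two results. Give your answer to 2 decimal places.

2.32

Sorted: 22.6, 28.5, 30.3, 34.0, 42.1, 47.9, 48.1, 50.5.
n = 8.
(a) r = 5.4; between ranks 5 (42.1) and 6 (47.9): 44.42.
(b) the nearest-rank method: rank 5 → 42.1.
|44.42 − 42.1| = 2.32.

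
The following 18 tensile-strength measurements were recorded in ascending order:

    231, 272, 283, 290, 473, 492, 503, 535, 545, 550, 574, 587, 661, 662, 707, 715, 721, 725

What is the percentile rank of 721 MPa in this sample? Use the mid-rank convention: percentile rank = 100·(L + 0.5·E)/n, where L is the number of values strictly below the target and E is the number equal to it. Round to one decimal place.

Count below 721: L = 16; count equal: E = 1; n = 18.
Percentile rank = 100·(16 + 0.5·1)/18 = 100·16.5/18 = 91.67.

91.7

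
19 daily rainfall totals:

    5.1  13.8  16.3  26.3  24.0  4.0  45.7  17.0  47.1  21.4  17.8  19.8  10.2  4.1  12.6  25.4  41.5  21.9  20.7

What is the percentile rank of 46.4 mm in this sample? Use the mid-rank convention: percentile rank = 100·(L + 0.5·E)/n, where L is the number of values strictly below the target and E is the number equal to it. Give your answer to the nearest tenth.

Sorted: 4.0, 4.1, 5.1, 10.2, 12.6, 13.8, 16.3, 17.0, 17.8, 19.8, 20.7, 21.4, 21.9, 24.0, 25.4, 26.3, 41.5, 45.7, 47.1.
Count below 46.4: L = 18; count equal: E = 0; n = 19.
Percentile rank = 100·(18 + 0.5·0)/19 = 100·18/19 = 94.74.

94.7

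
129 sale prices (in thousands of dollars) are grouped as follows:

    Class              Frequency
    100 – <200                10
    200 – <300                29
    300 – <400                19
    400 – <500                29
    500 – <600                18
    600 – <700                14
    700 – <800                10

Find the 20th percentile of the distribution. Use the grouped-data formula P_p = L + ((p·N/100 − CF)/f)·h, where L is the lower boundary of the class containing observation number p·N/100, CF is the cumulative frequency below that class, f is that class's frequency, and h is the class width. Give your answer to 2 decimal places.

N = 129; target position k = 20/100 · 129 = 25.8.
Cumulative frequencies: 10, 39, 58, 87, 105, 119, 129.
Observation 25.8 falls in the class 200 – <300.
L = 200, CF = 10, f = 29, h = 100.
P20 = 200 + ((25.8 − 10)/29)·100 = 200 + 54.4828 = 254.483.

254.48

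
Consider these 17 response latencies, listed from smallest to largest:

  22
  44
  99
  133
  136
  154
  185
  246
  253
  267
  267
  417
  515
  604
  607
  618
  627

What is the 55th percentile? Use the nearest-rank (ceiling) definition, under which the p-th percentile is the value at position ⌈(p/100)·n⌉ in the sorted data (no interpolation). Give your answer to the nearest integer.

n = 17.
Position = ⌈55/100 · 17⌉ = ⌈9.35⌉ = 10.
The value at rank 10 is 267.

267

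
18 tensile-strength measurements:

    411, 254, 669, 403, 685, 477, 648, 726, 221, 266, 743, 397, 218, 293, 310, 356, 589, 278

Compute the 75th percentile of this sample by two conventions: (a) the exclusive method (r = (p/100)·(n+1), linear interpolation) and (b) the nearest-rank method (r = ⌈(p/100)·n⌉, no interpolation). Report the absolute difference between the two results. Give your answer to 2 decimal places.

5.25

Sorted: 218, 221, 254, 266, 278, 293, 310, 356, 397, 403, 411, 477, 589, 648, 669, 685, 726, 743.
n = 18.
(a) r = 14.25; between ranks 14 (648) and 15 (669): 653.25.
(b) the nearest-rank method: rank 14 → 648.
|653.25 − 648| = 5.25.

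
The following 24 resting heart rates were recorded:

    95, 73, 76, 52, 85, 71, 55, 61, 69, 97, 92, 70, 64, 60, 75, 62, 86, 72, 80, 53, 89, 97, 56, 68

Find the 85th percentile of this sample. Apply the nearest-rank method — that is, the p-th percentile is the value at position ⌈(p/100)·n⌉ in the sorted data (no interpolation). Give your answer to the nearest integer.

92

Sorted: 52, 53, 55, 56, 60, 61, 62, 64, 68, 69, 70, 71, 72, 73, 75, 76, 80, 85, 86, 89, 92, 95, 97, 97.
n = 24.
Position = ⌈85/100 · 24⌉ = ⌈20.4⌉ = 21.
The value at rank 21 is 92.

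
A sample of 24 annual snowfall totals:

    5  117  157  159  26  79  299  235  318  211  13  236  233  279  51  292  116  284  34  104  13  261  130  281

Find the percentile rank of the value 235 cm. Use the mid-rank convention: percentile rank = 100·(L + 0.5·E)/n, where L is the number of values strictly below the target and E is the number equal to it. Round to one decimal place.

64.6

Sorted: 5, 13, 13, 26, 34, 51, 79, 104, 116, 117, 130, 157, 159, 211, 233, 235, 236, 261, 279, 281, 284, 292, 299, 318.
Count below 235: L = 15; count equal: E = 1; n = 24.
Percentile rank = 100·(15 + 0.5·1)/24 = 100·15.5/24 = 64.58.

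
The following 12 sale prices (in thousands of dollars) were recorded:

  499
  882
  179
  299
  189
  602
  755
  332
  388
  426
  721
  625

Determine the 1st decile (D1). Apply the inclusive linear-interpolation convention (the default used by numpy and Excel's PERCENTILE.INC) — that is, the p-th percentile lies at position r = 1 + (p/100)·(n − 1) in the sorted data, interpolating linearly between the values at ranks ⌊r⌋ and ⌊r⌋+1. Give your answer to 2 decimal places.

200.00

Sorted: 179, 189, 299, 332, 388, 426, 499, 602, 625, 721, 755, 882.
n = 12.
r = 1 + (10/100)·(12 − 1) = 1 + 1.1 = 2.1.
Rank 2 is 189 and rank 3 is 299.
Interpolate: 189 + 0.1·(299 − 189) = 189 + 0.1·110 = 200.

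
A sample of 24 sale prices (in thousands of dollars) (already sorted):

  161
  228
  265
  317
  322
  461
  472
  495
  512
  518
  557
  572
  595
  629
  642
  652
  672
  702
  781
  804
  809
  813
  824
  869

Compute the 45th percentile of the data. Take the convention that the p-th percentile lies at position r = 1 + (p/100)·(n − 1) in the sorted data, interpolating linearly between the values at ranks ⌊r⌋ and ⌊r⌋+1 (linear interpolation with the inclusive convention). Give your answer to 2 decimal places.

n = 24.
r = 1 + (45/100)·(24 − 1) = 1 + 10.35 = 11.35.
Rank 11 is 557 and rank 12 is 572.
Interpolate: 557 + 0.35·(572 − 557) = 557 + 0.35·15 = 562.25.

562.25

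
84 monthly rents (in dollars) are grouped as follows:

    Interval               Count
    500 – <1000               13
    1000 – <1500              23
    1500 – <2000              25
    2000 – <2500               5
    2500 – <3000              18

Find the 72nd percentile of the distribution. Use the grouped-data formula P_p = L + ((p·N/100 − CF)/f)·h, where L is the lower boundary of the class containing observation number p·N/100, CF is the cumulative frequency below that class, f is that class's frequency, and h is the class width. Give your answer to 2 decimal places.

1989.60

N = 84; target position k = 72/100 · 84 = 60.48.
Cumulative frequencies: 13, 36, 61, 66, 84.
Observation 60.48 falls in the class 1500 – <2000.
L = 1500, CF = 36, f = 25, h = 500.
P72 = 1500 + ((60.48 − 36)/25)·500 = 1500 + 489.6 = 1989.6.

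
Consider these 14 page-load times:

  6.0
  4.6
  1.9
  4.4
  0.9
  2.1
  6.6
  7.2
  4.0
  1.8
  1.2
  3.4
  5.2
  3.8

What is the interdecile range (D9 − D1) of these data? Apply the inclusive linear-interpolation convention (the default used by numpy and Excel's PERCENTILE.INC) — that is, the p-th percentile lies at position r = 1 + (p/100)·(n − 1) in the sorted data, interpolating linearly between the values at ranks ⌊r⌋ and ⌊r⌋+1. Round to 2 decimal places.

Sorted: 0.9, 1.2, 1.8, 1.9, 2.1, 3.4, 3.8, 4.0, 4.4, 4.6, 5.2, 6.0, 6.6, 7.2.
n = 14.
P10: r = 2.3; ranks 2–3 are 1.2, 1.8; interpolating gives 1.38.
P90: r = 12.7; ranks 12–13 are 6.0, 6.6; interpolating gives 6.42.
Difference: 6.42 − 1.38 = 5.04.

5.04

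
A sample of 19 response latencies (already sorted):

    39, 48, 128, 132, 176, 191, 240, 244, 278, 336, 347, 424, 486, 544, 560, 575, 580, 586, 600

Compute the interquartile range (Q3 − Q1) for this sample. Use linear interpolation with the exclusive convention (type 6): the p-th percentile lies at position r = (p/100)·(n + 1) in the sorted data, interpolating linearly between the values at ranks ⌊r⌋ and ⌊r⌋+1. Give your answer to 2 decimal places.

384.00

n = 19.
P25: r = 5 (integer) → 176.
P75: r = 15 (integer) → 560.
Difference: 560 − 176 = 384.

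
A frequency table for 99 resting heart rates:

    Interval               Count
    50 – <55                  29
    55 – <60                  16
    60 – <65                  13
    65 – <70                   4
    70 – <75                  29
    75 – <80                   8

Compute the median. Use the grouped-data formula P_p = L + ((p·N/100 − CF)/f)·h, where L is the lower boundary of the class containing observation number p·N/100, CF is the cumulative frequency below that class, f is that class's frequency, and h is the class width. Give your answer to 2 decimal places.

61.73

N = 99; target position k = 50/100 · 99 = 49.5.
Cumulative frequencies: 29, 45, 58, 62, 91, 99.
Observation 49.5 falls in the class 60 – <65.
L = 60, CF = 45, f = 13, h = 5.
P50 = 60 + ((49.5 − 45)/13)·5 = 60 + 1.73077 = 61.7308.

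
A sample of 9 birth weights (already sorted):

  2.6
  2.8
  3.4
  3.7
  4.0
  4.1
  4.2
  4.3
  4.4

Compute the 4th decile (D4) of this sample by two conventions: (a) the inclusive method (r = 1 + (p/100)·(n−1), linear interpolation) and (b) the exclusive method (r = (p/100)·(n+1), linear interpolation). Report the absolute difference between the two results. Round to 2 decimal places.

n = 9.
(a) r = 4.2; between ranks 4 (3.7) and 5 (4.0): 3.76.
(b) r = 4 → value at rank 4 = 3.7.
|3.76 − 3.7| = 0.06.

0.06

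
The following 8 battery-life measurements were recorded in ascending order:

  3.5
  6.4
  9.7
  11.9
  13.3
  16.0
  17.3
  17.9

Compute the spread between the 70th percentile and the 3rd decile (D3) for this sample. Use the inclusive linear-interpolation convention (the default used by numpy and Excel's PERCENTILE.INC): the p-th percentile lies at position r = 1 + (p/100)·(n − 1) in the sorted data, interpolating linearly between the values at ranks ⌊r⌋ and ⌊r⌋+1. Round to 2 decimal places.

n = 8.
P30: r = 3.1; ranks 3–4 are 9.7, 11.9; interpolating gives 9.92.
P70: r = 5.9; ranks 5–6 are 13.3, 16.0; interpolating gives 15.73.
Difference: 15.73 − 9.92 = 5.81.

5.81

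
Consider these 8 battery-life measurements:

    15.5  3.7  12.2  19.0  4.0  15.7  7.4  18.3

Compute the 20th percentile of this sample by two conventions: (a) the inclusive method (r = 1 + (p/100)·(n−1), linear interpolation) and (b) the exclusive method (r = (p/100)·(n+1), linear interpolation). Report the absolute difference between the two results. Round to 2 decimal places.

1.42

Sorted: 3.7, 4.0, 7.4, 12.2, 15.5, 15.7, 18.3, 19.0.
n = 8.
(a) r = 2.4; between ranks 2 (4.0) and 3 (7.4): 5.36.
(b) r = 1.8; between ranks 1 (3.7) and 2 (4.0): 3.94.
|5.36 − 3.94| = 1.42.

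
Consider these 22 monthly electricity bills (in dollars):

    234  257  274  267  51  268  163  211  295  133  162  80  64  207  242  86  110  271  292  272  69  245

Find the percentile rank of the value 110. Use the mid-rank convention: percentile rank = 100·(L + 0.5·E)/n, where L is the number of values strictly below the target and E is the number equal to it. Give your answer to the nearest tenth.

Sorted: 51, 64, 69, 80, 86, 110, 133, 162, 163, 207, 211, 234, 242, 245, 257, 267, 268, 271, 272, 274, 292, 295.
Count below 110: L = 5; count equal: E = 1; n = 22.
Percentile rank = 100·(5 + 0.5·1)/22 = 100·5.5/22 = 25.

25.0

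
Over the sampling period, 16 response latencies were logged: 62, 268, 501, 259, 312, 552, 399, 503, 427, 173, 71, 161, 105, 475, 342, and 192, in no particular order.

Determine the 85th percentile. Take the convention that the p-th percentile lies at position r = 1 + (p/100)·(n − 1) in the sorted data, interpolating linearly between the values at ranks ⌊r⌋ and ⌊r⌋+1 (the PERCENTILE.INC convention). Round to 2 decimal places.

494.50

Sorted: 62, 71, 105, 161, 173, 192, 259, 268, 312, 342, 399, 427, 475, 501, 503, 552.
n = 16.
r = 1 + (85/100)·(16 − 1) = 1 + 12.75 = 13.75.
Rank 13 is 475 and rank 14 is 501.
Interpolate: 475 + 0.75·(501 − 475) = 475 + 0.75·26 = 494.5.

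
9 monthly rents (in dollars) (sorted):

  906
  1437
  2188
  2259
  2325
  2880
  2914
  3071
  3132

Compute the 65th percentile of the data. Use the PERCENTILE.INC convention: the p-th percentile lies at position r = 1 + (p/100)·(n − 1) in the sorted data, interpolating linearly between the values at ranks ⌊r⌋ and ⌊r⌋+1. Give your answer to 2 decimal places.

n = 9.
r = 1 + (65/100)·(9 − 1) = 1 + 5.2 = 6.2.
Rank 6 is 2880 and rank 7 is 2914.
Interpolate: 2880 + 0.2·(2914 − 2880) = 2880 + 0.2·34 = 2886.8.

2886.80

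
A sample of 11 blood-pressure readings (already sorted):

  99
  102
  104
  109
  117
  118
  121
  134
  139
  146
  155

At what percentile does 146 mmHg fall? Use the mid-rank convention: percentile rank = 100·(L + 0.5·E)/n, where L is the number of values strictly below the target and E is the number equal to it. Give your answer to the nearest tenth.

86.4

Count below 146: L = 9; count equal: E = 1; n = 11.
Percentile rank = 100·(9 + 0.5·1)/11 = 100·9.5/11 = 86.36.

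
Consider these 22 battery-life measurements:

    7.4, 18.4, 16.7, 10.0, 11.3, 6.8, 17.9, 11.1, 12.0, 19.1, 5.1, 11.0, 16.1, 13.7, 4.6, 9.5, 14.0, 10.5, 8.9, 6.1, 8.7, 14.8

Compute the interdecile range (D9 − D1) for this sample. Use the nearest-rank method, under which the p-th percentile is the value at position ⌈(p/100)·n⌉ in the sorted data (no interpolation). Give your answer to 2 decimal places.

Sorted: 4.6, 5.1, 6.1, 6.8, 7.4, 8.7, 8.9, 9.5, 10.0, 10.5, 11.0, 11.1, 11.3, 12.0, 13.7, 14.0, 14.8, 16.1, 16.7, 17.9, 18.4, 19.1.
n = 22.
P10: rank ⌈10/100·22⌉ = 3 → 6.1.
P90: rank ⌈90/100·22⌉ = 20 → 17.9.
Difference: 17.9 − 6.1 = 11.8.

11.80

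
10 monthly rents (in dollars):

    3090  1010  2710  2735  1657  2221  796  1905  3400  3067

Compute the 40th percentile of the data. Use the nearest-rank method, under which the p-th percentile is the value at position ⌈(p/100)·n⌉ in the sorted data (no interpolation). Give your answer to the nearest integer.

1905

Sorted: 796, 1010, 1657, 1905, 2221, 2710, 2735, 3067, 3090, 3400.
n = 10.
Position = ⌈40/100 · 10⌉ = ⌈4⌉ = 4.
The value at rank 4 is 1905.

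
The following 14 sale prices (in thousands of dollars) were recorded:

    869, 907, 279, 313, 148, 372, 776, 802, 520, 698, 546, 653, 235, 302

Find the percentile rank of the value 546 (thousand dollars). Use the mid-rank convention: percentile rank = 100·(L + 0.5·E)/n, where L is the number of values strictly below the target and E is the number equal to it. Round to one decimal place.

53.6

Sorted: 148, 235, 279, 302, 313, 372, 520, 546, 653, 698, 776, 802, 869, 907.
Count below 546: L = 7; count equal: E = 1; n = 14.
Percentile rank = 100·(7 + 0.5·1)/14 = 100·7.5/14 = 53.57.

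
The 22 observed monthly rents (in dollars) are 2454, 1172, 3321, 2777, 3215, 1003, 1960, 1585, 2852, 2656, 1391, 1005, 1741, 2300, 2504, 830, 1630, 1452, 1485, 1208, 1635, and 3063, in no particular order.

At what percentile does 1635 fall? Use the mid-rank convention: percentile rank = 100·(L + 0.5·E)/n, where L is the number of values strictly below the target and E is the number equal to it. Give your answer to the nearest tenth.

47.7

Sorted: 830, 1003, 1005, 1172, 1208, 1391, 1452, 1485, 1585, 1630, 1635, 1741, 1960, 2300, 2454, 2504, 2656, 2777, 2852, 3063, 3215, 3321.
Count below 1635: L = 10; count equal: E = 1; n = 22.
Percentile rank = 100·(10 + 0.5·1)/22 = 100·10.5/22 = 47.73.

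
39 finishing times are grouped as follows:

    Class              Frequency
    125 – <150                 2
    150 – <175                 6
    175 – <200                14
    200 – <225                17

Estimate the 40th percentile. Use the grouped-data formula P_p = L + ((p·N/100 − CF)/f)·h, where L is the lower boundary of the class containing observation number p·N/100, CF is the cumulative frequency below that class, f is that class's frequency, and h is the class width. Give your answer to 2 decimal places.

188.57

N = 39; target position k = 40/100 · 39 = 15.6.
Cumulative frequencies: 2, 8, 22, 39.
Observation 15.6 falls in the class 175 – <200.
L = 175, CF = 8, f = 14, h = 25.
P40 = 175 + ((15.6 − 8)/14)·25 = 175 + 13.5714 = 188.571.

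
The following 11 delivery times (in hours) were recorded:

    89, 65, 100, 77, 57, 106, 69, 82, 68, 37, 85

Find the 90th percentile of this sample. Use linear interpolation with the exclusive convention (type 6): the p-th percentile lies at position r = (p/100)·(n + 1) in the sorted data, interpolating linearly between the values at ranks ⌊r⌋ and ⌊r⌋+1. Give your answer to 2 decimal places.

104.80

Sorted: 37, 57, 65, 68, 69, 77, 82, 85, 89, 100, 106.
n = 11.
r = (90/100)·(11 + 1) = 10.8.
Rank 10 is 100 and rank 11 is 106.
Interpolate: 100 + 0.8·(106 − 100) = 100 + 0.8·6 = 104.8.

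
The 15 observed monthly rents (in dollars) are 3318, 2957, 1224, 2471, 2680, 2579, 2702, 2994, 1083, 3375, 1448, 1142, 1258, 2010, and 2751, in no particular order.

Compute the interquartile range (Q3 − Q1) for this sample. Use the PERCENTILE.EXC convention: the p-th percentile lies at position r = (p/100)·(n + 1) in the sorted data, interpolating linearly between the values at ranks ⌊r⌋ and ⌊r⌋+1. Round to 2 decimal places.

1699.00

Sorted: 1083, 1142, 1224, 1258, 1448, 2010, 2471, 2579, 2680, 2702, 2751, 2957, 2994, 3318, 3375.
n = 15.
P25: r = 4 (integer) → 1258.
P75: r = 12 (integer) → 2957.
Difference: 2957 − 1258 = 1699.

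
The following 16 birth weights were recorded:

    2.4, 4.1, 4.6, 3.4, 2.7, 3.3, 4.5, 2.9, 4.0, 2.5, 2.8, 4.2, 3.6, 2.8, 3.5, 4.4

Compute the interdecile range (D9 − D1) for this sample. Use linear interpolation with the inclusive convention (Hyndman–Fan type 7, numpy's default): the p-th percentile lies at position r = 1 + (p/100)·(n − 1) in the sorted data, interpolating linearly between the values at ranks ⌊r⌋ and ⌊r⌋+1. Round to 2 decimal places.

Sorted: 2.4, 2.5, 2.7, 2.8, 2.8, 2.9, 3.3, 3.4, 3.5, 3.6, 4.0, 4.1, 4.2, 4.4, 4.5, 4.6.
n = 16.
P10: r = 2.5; ranks 2–3 are 2.5, 2.7; interpolating gives 2.6.
P90: r = 14.5; ranks 14–15 are 4.4, 4.5; interpolating gives 4.45.
Difference: 4.45 − 2.6 = 1.85.

1.85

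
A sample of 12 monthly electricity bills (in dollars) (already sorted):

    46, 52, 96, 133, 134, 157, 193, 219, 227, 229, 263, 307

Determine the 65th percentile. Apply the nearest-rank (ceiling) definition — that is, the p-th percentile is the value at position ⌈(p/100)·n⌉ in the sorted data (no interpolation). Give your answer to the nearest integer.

n = 12.
Position = ⌈65/100 · 12⌉ = ⌈7.8⌉ = 8.
The value at rank 8 is 219.

219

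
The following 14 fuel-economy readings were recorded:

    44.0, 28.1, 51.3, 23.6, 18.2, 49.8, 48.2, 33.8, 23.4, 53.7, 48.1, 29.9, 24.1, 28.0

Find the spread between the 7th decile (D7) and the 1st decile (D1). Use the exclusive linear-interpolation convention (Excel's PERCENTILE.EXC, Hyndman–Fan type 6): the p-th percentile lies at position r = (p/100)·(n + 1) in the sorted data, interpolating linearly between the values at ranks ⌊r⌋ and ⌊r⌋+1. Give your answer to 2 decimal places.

27.35

Sorted: 18.2, 23.4, 23.6, 24.1, 28.0, 28.1, 29.9, 33.8, 44.0, 48.1, 48.2, 49.8, 51.3, 53.7.
n = 14.
P10: r = 1.5; ranks 1–2 are 18.2, 23.4; interpolating gives 20.8.
P70: r = 10.5; ranks 10–11 are 48.1, 48.2; interpolating gives 48.15.
Difference: 48.15 − 20.8 = 27.35.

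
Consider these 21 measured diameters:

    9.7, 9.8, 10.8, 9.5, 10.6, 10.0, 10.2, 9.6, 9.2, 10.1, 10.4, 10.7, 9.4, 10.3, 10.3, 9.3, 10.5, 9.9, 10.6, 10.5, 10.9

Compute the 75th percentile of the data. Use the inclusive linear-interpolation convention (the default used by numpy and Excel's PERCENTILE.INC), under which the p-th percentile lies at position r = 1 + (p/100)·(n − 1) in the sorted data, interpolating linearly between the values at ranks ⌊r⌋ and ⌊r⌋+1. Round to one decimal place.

Sorted: 9.2, 9.3, 9.4, 9.5, 9.6, 9.7, 9.8, 9.9, 10.0, 10.1, 10.2, 10.3, 10.3, 10.4, 10.5, 10.5, 10.6, 10.6, 10.7, 10.8, 10.9.
n = 21.
r = 1 + (75/100)·(21 − 1) = 1 + 15 = 16.
r is an integer, so P75 is the value at rank 16: 10.5.

10.5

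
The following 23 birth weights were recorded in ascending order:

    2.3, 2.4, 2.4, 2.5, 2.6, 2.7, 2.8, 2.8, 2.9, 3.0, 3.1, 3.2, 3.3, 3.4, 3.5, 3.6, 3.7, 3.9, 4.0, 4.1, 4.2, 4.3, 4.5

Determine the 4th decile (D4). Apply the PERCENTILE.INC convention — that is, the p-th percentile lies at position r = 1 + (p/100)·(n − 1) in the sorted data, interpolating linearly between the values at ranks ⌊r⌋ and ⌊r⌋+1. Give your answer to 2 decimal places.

n = 23.
r = 1 + (40/100)·(23 − 1) = 1 + 8.8 = 9.8.
Rank 9 is 2.9 and rank 10 is 3.0.
Interpolate: 2.9 + 0.8·(3.0 − 2.9) = 2.9 + 0.8·0.1 = 2.98.

2.98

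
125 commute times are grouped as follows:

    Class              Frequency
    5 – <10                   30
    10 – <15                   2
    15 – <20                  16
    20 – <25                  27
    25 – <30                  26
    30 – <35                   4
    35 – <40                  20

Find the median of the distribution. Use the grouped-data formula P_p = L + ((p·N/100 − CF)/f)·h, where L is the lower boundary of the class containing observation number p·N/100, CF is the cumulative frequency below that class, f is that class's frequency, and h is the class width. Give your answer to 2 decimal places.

22.69

N = 125; target position k = 50/100 · 125 = 62.5.
Cumulative frequencies: 30, 32, 48, 75, 101, 105, 125.
Observation 62.5 falls in the class 20 – <25.
L = 20, CF = 48, f = 27, h = 5.
P50 = 20 + ((62.5 − 48)/27)·5 = 20 + 2.68519 = 22.6852.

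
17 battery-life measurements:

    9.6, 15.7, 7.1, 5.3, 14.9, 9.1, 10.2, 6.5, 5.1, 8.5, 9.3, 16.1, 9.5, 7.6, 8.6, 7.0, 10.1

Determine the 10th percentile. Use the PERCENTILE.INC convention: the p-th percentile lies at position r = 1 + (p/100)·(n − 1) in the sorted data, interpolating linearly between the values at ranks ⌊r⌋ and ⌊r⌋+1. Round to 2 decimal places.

Sorted: 5.1, 5.3, 6.5, 7.0, 7.1, 7.6, 8.5, 8.6, 9.1, 9.3, 9.5, 9.6, 10.1, 10.2, 14.9, 15.7, 16.1.
n = 17.
r = 1 + (10/100)·(17 − 1) = 1 + 1.6 = 2.6.
Rank 2 is 5.3 and rank 3 is 6.5.
Interpolate: 5.3 + 0.6·(6.5 − 5.3) = 5.3 + 0.6·1.2 = 6.02.

6.02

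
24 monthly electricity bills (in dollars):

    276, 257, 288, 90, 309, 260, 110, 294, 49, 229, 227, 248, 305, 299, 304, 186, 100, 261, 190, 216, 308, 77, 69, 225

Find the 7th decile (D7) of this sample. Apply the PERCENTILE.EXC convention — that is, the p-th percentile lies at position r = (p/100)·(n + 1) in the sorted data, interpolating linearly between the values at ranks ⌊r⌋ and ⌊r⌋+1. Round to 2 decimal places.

282.00

Sorted: 49, 69, 77, 90, 100, 110, 186, 190, 216, 225, 227, 229, 248, 257, 260, 261, 276, 288, 294, 299, 304, 305, 308, 309.
n = 24.
r = (70/100)·(24 + 1) = 17.5.
Rank 17 is 276 and rank 18 is 288.
Interpolate: 276 + 0.5·(288 − 276) = 276 + 0.5·12 = 282.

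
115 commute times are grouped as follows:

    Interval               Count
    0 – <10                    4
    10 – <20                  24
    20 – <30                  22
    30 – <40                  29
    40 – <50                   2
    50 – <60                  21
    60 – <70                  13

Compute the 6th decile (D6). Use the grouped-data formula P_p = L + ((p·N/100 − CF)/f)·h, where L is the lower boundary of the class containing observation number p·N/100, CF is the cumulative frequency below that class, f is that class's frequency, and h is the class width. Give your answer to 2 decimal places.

N = 115; target position k = 60/100 · 115 = 69.
Cumulative frequencies: 4, 28, 50, 79, 81, 102, 115.
Observation 69 falls in the class 30 – <40.
L = 30, CF = 50, f = 29, h = 10.
P60 = 30 + ((69 − 50)/29)·10 = 30 + 6.55172 = 36.5517.

36.55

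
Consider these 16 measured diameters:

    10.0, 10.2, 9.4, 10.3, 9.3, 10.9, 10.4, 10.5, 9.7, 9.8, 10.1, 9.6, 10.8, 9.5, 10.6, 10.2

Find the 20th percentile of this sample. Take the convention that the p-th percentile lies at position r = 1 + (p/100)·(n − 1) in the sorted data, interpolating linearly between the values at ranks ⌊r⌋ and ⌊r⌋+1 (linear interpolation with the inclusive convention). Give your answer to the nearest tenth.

9.6

Sorted: 9.3, 9.4, 9.5, 9.6, 9.7, 9.8, 10.0, 10.1, 10.2, 10.2, 10.3, 10.4, 10.5, 10.6, 10.8, 10.9.
n = 16.
r = 1 + (20/100)·(16 − 1) = 1 + 3 = 4.
r is an integer, so P20 is the value at rank 4: 9.6.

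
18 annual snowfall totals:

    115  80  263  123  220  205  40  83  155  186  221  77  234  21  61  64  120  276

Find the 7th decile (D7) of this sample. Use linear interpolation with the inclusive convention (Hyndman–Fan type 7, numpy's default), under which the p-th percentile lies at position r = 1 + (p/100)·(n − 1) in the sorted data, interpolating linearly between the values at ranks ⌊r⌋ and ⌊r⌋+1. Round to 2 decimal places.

203.10

Sorted: 21, 40, 61, 64, 77, 80, 83, 115, 120, 123, 155, 186, 205, 220, 221, 234, 263, 276.
n = 18.
r = 1 + (70/100)·(18 − 1) = 1 + 11.9 = 12.9.
Rank 12 is 186 and rank 13 is 205.
Interpolate: 186 + 0.9·(205 − 186) = 186 + 0.9·19 = 203.1.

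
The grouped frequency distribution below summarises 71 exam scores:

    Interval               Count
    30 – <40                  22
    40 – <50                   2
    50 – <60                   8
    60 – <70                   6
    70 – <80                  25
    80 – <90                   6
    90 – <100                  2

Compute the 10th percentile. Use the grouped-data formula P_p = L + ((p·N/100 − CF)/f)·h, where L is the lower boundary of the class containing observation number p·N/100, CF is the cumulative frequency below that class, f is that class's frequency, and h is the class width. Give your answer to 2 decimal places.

N = 71; target position k = 10/100 · 71 = 7.1.
Cumulative frequencies: 22, 24, 32, 38, 63, 69, 71.
Observation 7.1 falls in the class 30 – <40.
L = 30, CF = 0, f = 22, h = 10.
P10 = 30 + ((7.1 − 0)/22)·10 = 30 + 3.22727 = 33.2273.

33.23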